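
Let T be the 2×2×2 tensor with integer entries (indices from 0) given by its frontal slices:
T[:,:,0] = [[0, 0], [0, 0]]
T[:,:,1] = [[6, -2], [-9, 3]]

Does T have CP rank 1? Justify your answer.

If T = a (x) b (x) c then every fibre of T is a multiple of the corresponding factor, so read the factors off the fibres through the nonzero entry T[0,0,1] = 6.
The mode-1 fibre T[:,0,1] = [6, -9] gives a = [2, -3] (primitive direction); the mode-2 fibre T[0,:,1] = [6, -2] gives b = [3, -1]; then c[k] = T[0,0,k] / (a[0]·b[0]) = [0, 6] / 6 = [0, 1].
Expanding [2, -3] (x) [3, -1] (x) [0, 1] reproduces all 8 entries of T, so T = [2, -3] (x) [3, -1] (x) [0, 1] and rank(T) ≤ 1.
Equivalently every frontal slice T[:,:,k] is c[k] times the rank-1 matrix [2, -3] (x) [3, -1]. So T has rank 1 (it is nonzero).

Yes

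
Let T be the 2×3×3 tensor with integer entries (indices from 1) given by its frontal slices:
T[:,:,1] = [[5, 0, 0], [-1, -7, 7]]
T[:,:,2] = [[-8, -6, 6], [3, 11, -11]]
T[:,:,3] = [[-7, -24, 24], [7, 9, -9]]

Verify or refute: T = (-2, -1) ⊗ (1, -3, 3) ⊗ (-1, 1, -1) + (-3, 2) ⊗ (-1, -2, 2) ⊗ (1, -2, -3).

Reconstruct entrywise from the claimed factors. For example, T[2,3,1] = 7 and Σₗ aₗ[2]bₗ[3]cₗ[1] = (-1)·(3)·(-1) + (2)·(2)·(1) = 7; checking all 18 entries, every one matches. The claim holds.

Yes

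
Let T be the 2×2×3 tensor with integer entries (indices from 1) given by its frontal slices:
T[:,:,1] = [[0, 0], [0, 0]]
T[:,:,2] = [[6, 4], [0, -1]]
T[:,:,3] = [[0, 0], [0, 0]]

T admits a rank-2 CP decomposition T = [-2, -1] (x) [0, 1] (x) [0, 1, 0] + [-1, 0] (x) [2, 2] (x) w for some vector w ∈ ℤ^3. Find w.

Subtract the known terms from T to get the rank-1 residual R = [-1, 0] (x) [2, 2] (x) w, so R[i,j,k] = a[i]·b[j]·w[k]. Pick indices with nonzero a[1]·b[1] = (-1)·(2) = -2. Only the fibre through (1,1,·) is needed: R[1,1,:] = T[1,1,:] − Σₗ aₗ[1]bₗ[1]cₗ = [0, 6, 0] − (-2)·(0)·[0, 1, 0] = [0, 6, 0]. Then w[k] = R[1,1,k] / -2 for each k, giving w = [0, 6, 0] / -2 = [0, -3, 0].

w = [0, -3, 0]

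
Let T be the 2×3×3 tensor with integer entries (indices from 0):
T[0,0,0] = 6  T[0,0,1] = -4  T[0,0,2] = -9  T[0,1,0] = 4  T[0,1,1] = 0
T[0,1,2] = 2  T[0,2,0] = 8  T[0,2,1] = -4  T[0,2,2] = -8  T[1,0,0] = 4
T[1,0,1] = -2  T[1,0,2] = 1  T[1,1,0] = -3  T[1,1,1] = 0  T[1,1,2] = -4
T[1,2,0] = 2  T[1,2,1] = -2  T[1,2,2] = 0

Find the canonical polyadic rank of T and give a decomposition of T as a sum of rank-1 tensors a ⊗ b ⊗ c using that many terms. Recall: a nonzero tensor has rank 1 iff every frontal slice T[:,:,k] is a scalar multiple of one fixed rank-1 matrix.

Lower bound: in the mode-3 unfolding of T (rows indexed by k, columns by (i,j)) the 3×3 minor on rows k ∈ {0, 1, 2}, columns (i,j) ∈ {(0,0), (0,1), (1,0)} is det [[6, 4, 4], [-4, 0, -2], [-9, 2, 1]] = 80 ≠ 0, so that unfolding has rank ≥ 3 and hence rank(T) ≥ 3 (CP rank is at least every unfolding rank, though it can be larger).
Upper bound: T is a sum of 3 rank-1 terms, T = (0, 1) ⊗ (2, -1, 2) ⊗ (-1, 0, 2) + (1, -1) ⊗ (1, -2, 0) ⊗ (-2, 0, -1) + (2, 1) ⊗ (1, 0, 1) ⊗ (4, -2, -4) (written with every a and b primitive with positive leading entry and the scale carried by c; CP decompositions are not unique, and this one is verified by expanding entrywise), so rank(T) ≤ 3.
These bounds meet, so rank(T) = 3.

rank(T) = 3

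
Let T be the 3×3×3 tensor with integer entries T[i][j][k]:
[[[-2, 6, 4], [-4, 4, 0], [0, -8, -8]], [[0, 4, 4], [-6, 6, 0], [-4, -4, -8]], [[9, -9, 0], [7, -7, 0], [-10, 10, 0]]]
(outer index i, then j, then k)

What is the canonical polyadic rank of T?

3

Lower bound: the mode-2 unfolding of T (rows indexed by j, columns by (i,k) = (0,0), (0,1), (0,2), (1,0), (1,1), (1,2), (2,0), (2,1), (2,2)) is [[-2, 6, 4, 0, 4, 4, 9, -9, 0], [-4, 4, 0, -6, 6, 0, 7, -7, 0], [0, -8, -8, -4, -4, -8, -10, 10, 0]].
There the 3×3 minor on rows j ∈ {0, 1, 2}, columns (i,k) ∈ {(0,0), (0,1), (1,0)} is det [[-2, 6, 0], [-4, 4, -6], [0, -8, -4]] = 32 ≠ 0, so this unfolding has rank ≥ 3; CP rank is at least every unfolding rank, so rank(T) ≥ 3. (Flattening ranks never certify an upper bound on CP rank; for that we must actually write T with 3 rank-1 terms.)
Upper bound: T is a sum of 3 rank-1 terms, T = [0, 2, 1] ∘ [1, -1, -2] ∘ [1, -1, 0] + [1, 1, -2] ∘ [1, 1, -1] ∘ [-4, 4, 0] + [1, 1, 0] ∘ [1, 0, -2] ∘ [2, 2, 4] (written with every a and b primitive with positive leading entry and the scale carried by c; CP decompositions are not unique, and this one is verified by expanding entrywise), so rank(T) ≤ 3.
These bounds meet, so rank(T) = 3.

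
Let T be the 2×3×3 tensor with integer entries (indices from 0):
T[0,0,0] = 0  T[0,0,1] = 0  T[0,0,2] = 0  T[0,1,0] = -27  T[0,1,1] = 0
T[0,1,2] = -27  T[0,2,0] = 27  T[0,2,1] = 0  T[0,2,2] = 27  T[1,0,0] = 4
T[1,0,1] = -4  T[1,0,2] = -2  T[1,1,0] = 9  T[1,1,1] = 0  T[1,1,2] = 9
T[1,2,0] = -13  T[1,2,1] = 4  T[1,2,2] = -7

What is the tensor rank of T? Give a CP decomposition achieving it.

Lower bound: the mode-1 unfolding of T (rows indexed by i, columns by (j,k) = (0,0), (0,1), (0,2), (1,0), (1,1), (1,2), (2,0), (2,1), (2,2)) is [[0, 0, 0, -27, 0, -27, 27, 0, 27], [4, -4, -2, 9, 0, 9, -13, 4, -7]].
There the 2×2 minor on rows i ∈ {0, 1}, columns (j,k) ∈ {(0,0), (1,0)} is det [[0, -27], [4, 9]] = 108 ≠ 0, so this unfolding has rank ≥ 2; CP rank is at least every unfolding rank, so rank(T) ≥ 2. (This is only a lower bound: in general the CP rank may exceed every unfolding rank, so we still need to exhibit 2 rank-1 terms summing to T.)
Upper bound — finding two terms. Write S_k = T[:,:,k] for the frontal slices: S₀ = [[0, -27, 27], [4, 9, -13]], S₁ = [[0, 0, 0], [-4, 0, 4]], S₂ = [[0, -27, 27], [-2, 9, -7]].
If T = a₁ ⊗ b₁ ⊗ c₁ + a₂ ⊗ b₂ ⊗ c₂ then each S_k = c₁[k]·a₁b₁ᵀ + c₂[k]·a₂b₂ᵀ. S₀ and S₁ are linearly independent, so a₁b₁ᵀ and a₂b₂ᵀ must span the same plane of matrices: they are the rank-1 matrices of the form x·S₀ + y·S₁.
The 2×2 minor of x·S₀ + y·S₁ on rows {0,1}, columns {0,1} is 108·x² − 108·xy = 108·(x − y)(x), vanishing at (x:y) = (1:1) and (0:1).
M₁ = S₀ + S₁ = [[0, -27, 27], [0, 9, -9]] = (-9)·(3, -1)(0, 1, -1)ᵀ and M₂ = S₁ = [[0, 0, 0], [-4, 0, 4]] = (-4)·(0, 1)(1, 0, -1)ᵀ, so take a₁ = (3, -1), b₁ = (0, 1, -1), a₂ = (0, 1), b₂ = (1, 0, -1).
Each slice is an integer combination of E₁ = a₁b₁ᵀ and E₂ = a₂b₂ᵀ: S₀ = −9·E₁ + 4·E₂, S₁ = −4·E₂, S₂ = −9·E₁ − 2·E₂; reading off coefficients, c₁ = (-9, 0, -9) and c₂ = (4, -4, -2).
Hence T = (3, -1) ⊗ (0, 1, -1) ⊗ (-9, 0, -9) + (0, 1) ⊗ (1, 0, -1) ⊗ (4, -4, -2), so rank(T) ≤ 2.
These bounds meet, so rank(T) = 2.

rank(T) = 2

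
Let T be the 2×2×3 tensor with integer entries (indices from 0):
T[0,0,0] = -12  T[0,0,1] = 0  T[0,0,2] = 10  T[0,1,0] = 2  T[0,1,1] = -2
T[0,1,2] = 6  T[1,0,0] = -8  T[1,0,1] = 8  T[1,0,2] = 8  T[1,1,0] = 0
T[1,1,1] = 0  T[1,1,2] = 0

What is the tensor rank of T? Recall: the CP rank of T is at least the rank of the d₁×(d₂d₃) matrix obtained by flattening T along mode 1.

3

Lower bound: in the mode-3 unfolding of T (rows indexed by k, columns by (i,j)) the 3×3 minor on rows k ∈ {0, 1, 2}, columns (i,j) ∈ {(0,0), (0,1), (1,0)} is det [[-12, 2, -8], [0, -2, 8], [10, 6, 8]] = 768 ≠ 0, so that unfolding has rank ≥ 3 and hence rank(T) ≥ 3 (CP rank is at least every unfolding rank, though it can be larger).
Upper bound: T is a sum of 3 rank-1 terms, T = [1, 0] ∘ [1, -1] ∘ [-4, 0, -2] + [1, 0] ∘ [2, 1] ∘ [-2, -2, 4] + [1, 2] ∘ [1, 0] ∘ [-4, 4, 4] (one valid choice — decompositions are not unique — normalised so each a, b is primitive with positive first nonzero entry; check it by expanding all entries), so rank(T) ≤ 3.
These bounds meet, so rank(T) = 3.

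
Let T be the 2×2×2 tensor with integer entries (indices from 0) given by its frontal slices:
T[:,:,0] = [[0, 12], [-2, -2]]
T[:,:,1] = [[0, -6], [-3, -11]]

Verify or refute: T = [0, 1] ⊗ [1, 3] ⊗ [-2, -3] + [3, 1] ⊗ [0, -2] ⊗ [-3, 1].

No

Reconstruct entry (0,1,0) from the claimed factors: Σₗ aₗ[0]bₗ[1]cₗ[0] = (0)·(3)·(-2) + (3)·(-2)·(-3) = 18, but T[0,1,0] = 12. The claim is false.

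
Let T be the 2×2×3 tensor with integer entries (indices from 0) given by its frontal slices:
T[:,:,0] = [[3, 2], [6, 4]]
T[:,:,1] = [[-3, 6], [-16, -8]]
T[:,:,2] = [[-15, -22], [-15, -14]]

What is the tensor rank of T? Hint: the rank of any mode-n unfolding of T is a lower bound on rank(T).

2

Lower bound: the mode-2 unfolding of T (rows indexed by j, columns by (i,k) = (0,0), (0,1), (0,2), (1,0), (1,1), (1,2)) is [[3, -3, -15, 6, -16, -15], [2, 6, -22, 4, -8, -14]].
There the 2×2 minor on rows j ∈ {0, 1}, columns (i,k) ∈ {(0,0), (0,1)} is det [[3, -3], [2, 6]] = 24 ≠ 0, so this unfolding has rank ≥ 2; CP rank is at least every unfolding rank, so rank(T) ≥ 2. (Flattening ranks never certify an upper bound on CP rank; for that we must actually write T with 2 rank-1 terms.)
Upper bound — finding two terms. Write S_k = T[:,:,k] for the frontal slices: S₀ = [[3, 2], [6, 4]], S₁ = [[-3, 6], [-16, -8]], S₂ = [[-15, -22], [-15, -14]].
If T = a₁ ⊗ b₁ ⊗ c₁ + a₂ ⊗ b₂ ⊗ c₂ then each S_k = c₁[k]·a₁b₁ᵀ + c₂[k]·a₂b₂ᵀ. S₀ and S₁ are linearly independent, so a₁b₁ᵀ and a₂b₂ᵀ must span the same plane of matrices: they are the rank-1 matrices of the form x·S₀ + y·S₁.
det(x·S₀ + y·S₁) is −40·xy + 120·y² = (-40)·(x − 3·y)(y), vanishing at (x:y) = (3:1) and (1:0).
M₁ = 3·S₀ + S₁ = [[6, 12], [2, 4]] = 2·(3, 1)(1, 2)ᵀ and M₂ = S₀ = [[3, 2], [6, 4]] = (1, 2)(3, 2)ᵀ, so take a₁ = (3, 1), b₁ = (1, 2), a₂ = (1, 2), b₂ = (3, 2).
Each slice is an integer combination of E₁ = a₁b₁ᵀ and E₂ = a₂b₂ᵀ: S₀ = E₂, S₁ = 2·E₁ − 3·E₂, S₂ = −3·E₁ − 2·E₂; reading off coefficients, c₁ = (0, 2, -3) and c₂ = (1, -3, -2).
Hence T = (3, 1) ⊗ (1, 2) ⊗ (0, 2, -3) + (1, 2) ⊗ (3, 2) ⊗ (1, -3, -2), so rank(T) ≤ 2.
These bounds meet, so rank(T) = 2.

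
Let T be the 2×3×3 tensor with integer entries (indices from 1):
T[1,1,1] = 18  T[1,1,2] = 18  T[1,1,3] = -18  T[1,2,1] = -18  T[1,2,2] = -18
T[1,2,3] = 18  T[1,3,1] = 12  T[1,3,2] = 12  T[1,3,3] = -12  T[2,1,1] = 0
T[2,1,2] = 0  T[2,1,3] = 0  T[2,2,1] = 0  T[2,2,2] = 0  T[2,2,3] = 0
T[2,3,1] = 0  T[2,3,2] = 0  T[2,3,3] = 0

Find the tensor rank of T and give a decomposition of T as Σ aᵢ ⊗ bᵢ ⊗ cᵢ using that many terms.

rank(T) = 1

Lower bound: T ≠ 0 (e.g. T[1,1,1] = 18), so rank(T) ≥ 1.
Upper bound: the mode-1 fibre T[:,1,1] = [18, 0] gives a = [1, 0] (primitive direction); the mode-2 fibre T[1,:,1] = [18, -18, 12] gives b = [3, -3, 2]; then c[k] = T[1,1,k] / (a[1]·b[1]) = [18, 18, -18] / 3 = [6, 6, -6].
Expanding [1, 0] ⊗ [3, -3, 2] ⊗ [6, 6, -6] reproduces all 18 entries of T, so T = [1, 0] ⊗ [3, -3, 2] ⊗ [6, 6, -6] and rank(T) ≤ 1.
These bounds meet, so rank(T) = 1.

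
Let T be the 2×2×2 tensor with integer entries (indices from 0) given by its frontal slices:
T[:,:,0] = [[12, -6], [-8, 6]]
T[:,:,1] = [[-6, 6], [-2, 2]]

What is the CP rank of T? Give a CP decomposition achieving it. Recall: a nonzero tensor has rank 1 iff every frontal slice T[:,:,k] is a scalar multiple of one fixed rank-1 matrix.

rank(T) = 2

Lower bound: the mode-1 unfolding of T (rows indexed by i, columns by (j,k) = (0,0), (0,1), (1,0), (1,1)) is [[12, -6, -6, 6], [-8, -2, 6, 2]].
There the 2×2 minor on rows i ∈ {0, 1}, columns (j,k) ∈ {(0,0), (0,1)} is det [[12, -6], [-8, -2]] = -72 ≠ 0, so this unfolding has rank ≥ 2; CP rank is at least every unfolding rank, so rank(T) ≥ 2. (This is only a lower bound: in general the CP rank may exceed every unfolding rank, so we still need to exhibit 2 rank-1 terms summing to T.)
Upper bound — finding two terms. Write S_k = T[:,:,k] for the frontal slices: S₀ = [[12, -6], [-8, 6]], S₁ = [[-6, 6], [-2, 2]].
If T = a₁ ⊗ b₁ ⊗ c₁ + a₂ ⊗ b₂ ⊗ c₂ then each S_k = c₁[k]·a₁b₁ᵀ + c₂[k]·a₂b₂ᵀ. S₀ and S₁ are linearly independent, so a₁b₁ᵀ and a₂b₂ᵀ must span the same plane of matrices: they are the rank-1 matrices of the form x·S₀ + y·S₁.
det(x·S₀ + y·S₁) is 24·x² + 24·xy = 24·(x + y)(x), vanishing at (x:y) = (1:-1) and (0:1).
M₁ = S₀ − S₁ = [[18, -12], [-6, 4]] = 2·(3, -1)(3, -2)ᵀ and M₂ = S₁ = [[-6, 6], [-2, 2]] = (-2)·(3, 1)(1, -1)ᵀ, so take a₁ = (3, -1), b₁ = (3, -2), a₂ = (3, 1), b₂ = (1, -1).
Each slice is an integer combination of E₁ = a₁b₁ᵀ and E₂ = a₂b₂ᵀ: S₀ = 2·E₁ − 2·E₂, S₁ = −2·E₂; reading off coefficients, c₁ = (2, 0) and c₂ = (-2, -2).
Hence T = (3, -1) ⊗ (3, -2) ⊗ (2, 0) + (3, 1) ⊗ (1, -1) ⊗ (-2, -2), so rank(T) ≤ 2.
These bounds meet, so rank(T) = 2.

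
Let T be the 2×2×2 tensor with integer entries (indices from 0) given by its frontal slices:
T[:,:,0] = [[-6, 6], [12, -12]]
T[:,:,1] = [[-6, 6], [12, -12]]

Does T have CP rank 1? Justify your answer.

Yes

If T = a (x) b (x) c then every fibre of T is a multiple of the corresponding factor, so read the factors off the fibres through the nonzero entry T[0,0,0] = -6.
The mode-1 fibre T[:,0,0] = [-6, 12] gives a = [1, -2] (primitive direction); the mode-2 fibre T[0,:,0] = [-6, 6] gives b = [1, -1]; then c[k] = T[0,0,k] / (a[0]·b[0]) = [-6, -6] / 1 = [-6, -6].
Expanding [1, -2] (x) [1, -1] (x) [-6, -6] reproduces all 8 entries of T, so T = [1, -2] (x) [1, -1] (x) [-6, -6] and rank(T) ≤ 1.
Equivalently every frontal slice T[:,:,k] is c[k] times the rank-1 matrix [1, -2] (x) [1, -1]. So T has rank 1 (it is nonzero).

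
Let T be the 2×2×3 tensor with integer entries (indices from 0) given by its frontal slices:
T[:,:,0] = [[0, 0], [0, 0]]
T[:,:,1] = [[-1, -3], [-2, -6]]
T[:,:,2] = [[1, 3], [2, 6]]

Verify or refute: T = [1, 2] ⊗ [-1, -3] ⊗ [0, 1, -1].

Yes

Reconstruct entrywise from the claimed factors. For example, T[1,0,1] = -2 and Σₗ aₗ[1]bₗ[0]cₗ[1] = (2)·(-1)·(1) = -2; checking all 12 entries, every one matches. The claim holds.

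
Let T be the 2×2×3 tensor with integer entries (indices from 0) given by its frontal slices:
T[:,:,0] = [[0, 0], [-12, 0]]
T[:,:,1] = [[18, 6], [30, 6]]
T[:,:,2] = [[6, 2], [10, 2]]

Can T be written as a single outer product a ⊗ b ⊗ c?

The mode-2 unfolding of T (rows indexed by j, columns by (i,k) = (0,0), (0,1), (0,2), (1,0), (1,1), (1,2)) is [[0, 18, 6, -12, 30, 10], [0, 6, 2, 0, 6, 2]].
There the 2×2 minor on rows j ∈ {0, 1}, columns (i,k) ∈ {(0,1), (1,0)} is det [[18, -12], [6, 0]] = 72 ≠ 0, so this unfolding has rank ≥ 2; CP rank is at least every unfolding rank, so rank(T) ≥ 2.
In particular rank(T) ≥ 2 > 1, so T is not rank-1.

No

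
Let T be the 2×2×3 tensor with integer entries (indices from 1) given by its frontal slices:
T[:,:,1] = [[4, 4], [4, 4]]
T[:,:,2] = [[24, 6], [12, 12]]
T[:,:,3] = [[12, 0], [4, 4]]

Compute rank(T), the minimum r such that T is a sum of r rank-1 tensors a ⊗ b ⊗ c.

Lower bound: in the mode-3 unfolding of T (rows indexed by k, columns by (i,j)) the 2×2 minor on rows k ∈ {1, 2}, columns (i,j) ∈ {(1,1), (1,2)} is det [[4, 4], [24, 6]] = -72 ≠ 0, so that unfolding has rank ≥ 2 and hence rank(T) ≥ 2 (CP rank is at least every unfolding rank, though it can be larger).
Upper bound: with S_k = T[:,:,k], the two rank-1 terms a₁b₁ᵀ, a₂b₂ᵀ are the rank-1 members of the pencil x·S₁ + y·S₂.
det(x·S₁ + y·S₂) is 72·xy + 216·y² = 72·(x + 3·y)(y), vanishing at (x:y) = (3:-1) and (1:0).
M₁ = 3·S₁ − S₂ = [[-12, 6], [0, 0]] = (-6)·(1, 0)(2, -1)ᵀ and M₂ = S₁ = [[4, 4], [4, 4]] = 4·(1, 1)(1, 1)ᵀ, so take a₁ = (1, 0), b₁ = (2, -1), a₂ = (1, 1), b₂ = (1, 1).
Each slice is an integer combination of E₁ = a₁b₁ᵀ and E₂ = a₂b₂ᵀ: S₁ = 4·E₂, S₂ = 6·E₁ + 12·E₂, S₃ = 4·E₁ + 4·E₂; reading off coefficients, c₁ = (0, 6, 4) and c₂ = (4, 12, 4).
Hence T = (1, 0) ⊗ (2, -1) ⊗ (0, 6, 4) + (1, 1) ⊗ (1, 1) ⊗ (4, 12, 4), so rank(T) ≤ 2.
These bounds meet, so rank(T) = 2.

2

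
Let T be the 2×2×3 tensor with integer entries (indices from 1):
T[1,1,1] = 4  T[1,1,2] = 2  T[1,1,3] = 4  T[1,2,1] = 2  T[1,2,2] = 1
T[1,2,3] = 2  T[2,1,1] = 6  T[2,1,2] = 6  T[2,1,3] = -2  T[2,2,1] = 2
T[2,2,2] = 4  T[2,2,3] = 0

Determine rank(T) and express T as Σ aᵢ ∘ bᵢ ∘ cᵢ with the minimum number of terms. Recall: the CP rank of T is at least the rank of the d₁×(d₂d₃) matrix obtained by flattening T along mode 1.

rank(T) = 3

Lower bound: the mode-3 unfolding of T (rows indexed by k, columns by (i,j) = (1,1), (1,2), (2,1), (2,2)) is [[4, 2, 6, 2], [2, 1, 6, 4], [4, 2, -2, 0]].
There the 3×3 minor on rows k ∈ {1, 2, 3}, columns (i,j) ∈ {(1,1), (2,1), (2,2)} is det [[4, 6, 2], [2, 6, 4], [4, -2, 0]] = 72 ≠ 0, so this unfolding has rank ≥ 3; CP rank is at least every unfolding rank, so rank(T) ≥ 3. (This is only a lower bound: in general the CP rank may exceed every unfolding rank, so we still need to exhibit 3 rank-1 terms summing to T.)
Upper bound: T is a sum of 3 rank-1 terms, T = [0, 1] ∘ [1, 1] ∘ [-2, 2, 2] + [1, -1] ∘ [2, 1] ∘ [-2, -1, 2] + [2, 1] ∘ [2, 1] ∘ [2, 1, 0] (one valid choice — decompositions are not unique — normalised so each a, b is primitive with positive first nonzero entry; check it by expanding all entries), so rank(T) ≤ 3.
These bounds meet, so rank(T) = 3.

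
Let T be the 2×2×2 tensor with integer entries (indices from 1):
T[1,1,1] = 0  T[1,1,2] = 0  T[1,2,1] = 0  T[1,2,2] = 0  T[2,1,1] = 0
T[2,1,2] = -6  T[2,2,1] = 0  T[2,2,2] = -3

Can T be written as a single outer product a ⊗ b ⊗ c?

The mode-1 fibre T[:,1,2] = [0, -6] gives a = [0, 1] (primitive direction); the mode-2 fibre T[2,:,2] = [-6, -3] gives b = [2, 1]; then c[k] = T[2,1,k] / (a[2]·b[1]) = [0, -6] / 2 = [0, -3].
Expanding [0, 1] ⊗ [2, 1] ⊗ [0, -3] reproduces all 8 entries of T, so T = [0, 1] ⊗ [2, 1] ⊗ [0, -3] and rank(T) ≤ 1.
Equivalently every frontal slice T[:,:,k] is c[k] times the rank-1 matrix [0, 1] ⊗ [2, 1]. So T has rank 1 (it is nonzero).

Yes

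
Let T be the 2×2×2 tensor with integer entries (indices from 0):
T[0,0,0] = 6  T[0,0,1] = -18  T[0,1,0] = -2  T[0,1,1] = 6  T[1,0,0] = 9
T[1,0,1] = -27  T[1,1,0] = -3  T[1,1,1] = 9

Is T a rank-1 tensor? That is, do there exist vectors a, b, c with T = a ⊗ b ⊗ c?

If T = a ⊗ b ⊗ c then every fibre of T is a multiple of the corresponding factor, so read the factors off the fibres through the nonzero entry T[0,0,0] = 6.
The mode-1 fibre T[:,0,0] = [6, 9] gives a = [2, 3] (primitive direction); the mode-2 fibre T[0,:,0] = [6, -2] gives b = [3, -1]; then c[k] = T[0,0,k] / (a[0]·b[0]) = [6, -18] / 6 = [1, -3].
Expanding [2, 3] ⊗ [3, -1] ⊗ [1, -3] reproduces all 8 entries of T, so T = [2, 3] ⊗ [3, -1] ⊗ [1, -3] and rank(T) ≤ 1.
Equivalently every frontal slice T[:,:,k] is c[k] times the rank-1 matrix [2, 3] ⊗ [3, -1]. So T has rank 1 (it is nonzero).

Yes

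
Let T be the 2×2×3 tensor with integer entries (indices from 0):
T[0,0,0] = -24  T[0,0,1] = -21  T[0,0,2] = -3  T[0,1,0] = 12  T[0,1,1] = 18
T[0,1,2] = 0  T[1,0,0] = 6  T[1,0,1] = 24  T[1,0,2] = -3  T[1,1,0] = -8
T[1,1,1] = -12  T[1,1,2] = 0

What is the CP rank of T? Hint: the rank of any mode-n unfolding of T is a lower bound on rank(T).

Lower bound: in the mode-3 unfolding of T (rows indexed by k, columns by (i,j)) the 2×2 minor on rows k ∈ {0, 1}, columns (i,j) ∈ {(0,0), (0,1)} is det [[-24, 12], [-21, 18]] = -180 ≠ 0, so that unfolding has rank ≥ 2 and hence rank(T) ≥ 2 (CP rank is at least every unfolding rank, though it can be larger).
Upper bound: with S_k = T[:,:,k], the two rank-1 terms a₁b₁ᵀ, a₂b₂ᵀ are the rank-1 members of the pencil x·S₀ + y·S₁.
det(x·S₀ + y·S₁) is 120·x² + 60·xy − 180·y² = 60·(2·x + 3·y)(x − y), vanishing at (x:y) = (3:-2) and (1:1).
M₁ = 3·S₀ − 2·S₁ = [[-30, 0], [-30, 0]] = (-30)·(1, 1)(1, 0)ᵀ and M₂ = S₀ + S₁ = [[-45, 30], [30, -20]] = (-5)·(3, -2)(3, -2)ᵀ, so take a₁ = (1, 1), b₁ = (1, 0), a₂ = (3, -2), b₂ = (3, -2).
Each slice is an integer combination of E₁ = a₁b₁ᵀ and E₂ = a₂b₂ᵀ: S₀ = −6·E₁ − 2·E₂, S₁ = 6·E₁ − 3·E₂, S₂ = −3·E₁; reading off coefficients, c₁ = (-6, 6, -3) and c₂ = (-2, -3, 0).
Hence T = (1, 1) ⊗ (1, 0) ⊗ (-6, 6, -3) + (3, -2) ⊗ (3, -2) ⊗ (-2, -3, 0), so rank(T) ≤ 2.
These bounds meet, so rank(T) = 2.

2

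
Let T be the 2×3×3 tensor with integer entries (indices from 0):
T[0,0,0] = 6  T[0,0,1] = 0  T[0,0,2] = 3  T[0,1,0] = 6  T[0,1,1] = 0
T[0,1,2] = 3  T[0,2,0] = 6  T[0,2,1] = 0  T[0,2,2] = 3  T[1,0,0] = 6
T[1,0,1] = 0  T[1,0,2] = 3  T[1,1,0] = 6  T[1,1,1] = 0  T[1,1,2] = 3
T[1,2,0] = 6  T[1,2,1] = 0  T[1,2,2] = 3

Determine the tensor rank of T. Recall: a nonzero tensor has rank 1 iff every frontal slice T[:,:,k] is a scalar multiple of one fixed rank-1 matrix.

1

Lower bound: T ≠ 0 (e.g. T[0,0,0] = 6), so rank(T) ≥ 1.
Upper bound: if T = a ⊗ b ⊗ c then every fibre of T is a multiple of the corresponding factor, so read the factors off the fibres through the nonzero entry T[0,0,0] = 6.
The mode-1 fibre T[:,0,0] = [6, 6] gives a = (1, 1) (primitive direction); the mode-2 fibre T[0,:,0] = [6, 6, 6] gives b = (1, 1, 1); then c[k] = T[0,0,k] / (a[0]·b[0]) = [6, 0, 3] / 1 = (6, 0, 3).
Expanding (1, 1) ⊗ (1, 1, 1) ⊗ (6, 0, 3) reproduces all 18 entries of T, so T = (1, 1) ⊗ (1, 1, 1) ⊗ (6, 0, 3) and rank(T) ≤ 1.
These bounds meet, so rank(T) = 1.
Check entry T[1,1,0] = 6: (1)·(1)·(6) = 6.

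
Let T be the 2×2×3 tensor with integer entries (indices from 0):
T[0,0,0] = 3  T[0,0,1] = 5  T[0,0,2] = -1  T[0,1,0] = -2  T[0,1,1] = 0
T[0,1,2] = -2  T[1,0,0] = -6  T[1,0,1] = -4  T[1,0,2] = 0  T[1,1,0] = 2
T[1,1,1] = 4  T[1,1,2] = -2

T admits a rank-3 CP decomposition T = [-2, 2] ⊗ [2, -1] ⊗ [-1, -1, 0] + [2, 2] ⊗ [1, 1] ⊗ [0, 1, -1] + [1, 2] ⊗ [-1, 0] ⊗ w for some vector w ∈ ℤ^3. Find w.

Subtract the known terms from T to get the rank-1 residual R = [1, 2] ⊗ [-1, 0] ⊗ w, so R[i,j,k] = a[i]·b[j]·w[k]. Pick indices with nonzero a[0]·b[0] = (1)·(-1) = -1. Only the fibre through (0,0,·) is needed: R[0,0,:] = T[0,0,:] − Σₗ aₗ[0]bₗ[0]cₗ = [3, 5, -1] − (-2)·(2)·[-1, -1, 0] − (2)·(1)·[0, 1, -1] = [-1, -1, 1]. Then w[k] = R[0,0,k] / -1 for each k, giving w = [-1, -1, 1] / -1 = [1, 1, -1].

w = [1, 1, -1]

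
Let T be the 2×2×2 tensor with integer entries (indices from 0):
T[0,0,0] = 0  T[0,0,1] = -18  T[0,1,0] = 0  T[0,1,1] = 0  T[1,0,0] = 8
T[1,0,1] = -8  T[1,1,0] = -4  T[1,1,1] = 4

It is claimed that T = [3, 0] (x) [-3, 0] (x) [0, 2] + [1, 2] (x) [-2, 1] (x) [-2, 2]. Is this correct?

Reconstruct entry (0,0,0) from the claimed factors: Σₗ aₗ[0]bₗ[0]cₗ[0] = (3)·(-3)·(0) + (1)·(-2)·(-2) = 4, but T[0,0,0] = 0. The claim is false.

No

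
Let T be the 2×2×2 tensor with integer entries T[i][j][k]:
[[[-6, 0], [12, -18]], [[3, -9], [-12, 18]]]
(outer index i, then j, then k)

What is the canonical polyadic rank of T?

Lower bound: the mode-2 unfolding of T (rows indexed by j, columns by (i,k) = (0,0), (0,1), (1,0), (1,1)) is [[-6, 0, 3, -9], [12, -18, -12, 18]].
There the 2×2 minor on rows j ∈ {0, 1}, columns (i,k) ∈ {(0,0), (0,1)} is det [[-6, 0], [12, -18]] = 108 ≠ 0, so this unfolding has rank ≥ 2; CP rank is at least every unfolding rank, so rank(T) ≥ 2. (Unfolding ranks only ever bound the CP rank from below — rank(T) can be strictly larger than all of them — so the matching upper bound has to come from an explicit 2-term decomposition.)
Upper bound — finding two terms. Write S_k = T[:,:,k] for the frontal slices: S₀ = [[-6, 12], [3, -12]], S₁ = [[0, -18], [-9, 18]].
If T = a₁ ⊗ b₁ ⊗ c₁ + a₂ ⊗ b₂ ⊗ c₂ then each S_k = c₁[k]·a₁b₁ᵀ + c₂[k]·a₂b₂ᵀ. S₀ and S₁ are linearly independent, so a₁b₁ᵀ and a₂b₂ᵀ must span the same plane of matrices: they are the rank-1 matrices of the form x·S₀ + y·S₁.
det(x·S₀ + y·S₁) is 36·x² + 54·xy − 162·y² = 18·(2·x − 3·y)(x + 3·y), vanishing at (x:y) = (3:2) and (3:-1).
M₁ = 3·S₀ + 2·S₁ = [[-18, 0], [-9, 0]] = (-9)·[2, 1][1, 0]ᵀ and M₂ = 3·S₀ − S₁ = [[-18, 54], [18, -54]] = (-18)·[1, -1][1, -3]ᵀ, so take a₁ = [2, 1], b₁ = [1, 0], a₂ = [1, -1], b₂ = [1, -3].
Each slice is an integer combination of E₁ = a₁b₁ᵀ and E₂ = a₂b₂ᵀ: S₀ = −E₁ − 4·E₂, S₁ = −3·E₁ + 6·E₂; reading off coefficients, c₁ = [-1, -3] and c₂ = [-4, 6].
Hence T = [2, 1] ⊗ [1, 0] ⊗ [-1, -3] + [1, -1] ⊗ [1, -3] ⊗ [-4, 6], so rank(T) ≤ 2.
These bounds meet, so rank(T) = 2.

2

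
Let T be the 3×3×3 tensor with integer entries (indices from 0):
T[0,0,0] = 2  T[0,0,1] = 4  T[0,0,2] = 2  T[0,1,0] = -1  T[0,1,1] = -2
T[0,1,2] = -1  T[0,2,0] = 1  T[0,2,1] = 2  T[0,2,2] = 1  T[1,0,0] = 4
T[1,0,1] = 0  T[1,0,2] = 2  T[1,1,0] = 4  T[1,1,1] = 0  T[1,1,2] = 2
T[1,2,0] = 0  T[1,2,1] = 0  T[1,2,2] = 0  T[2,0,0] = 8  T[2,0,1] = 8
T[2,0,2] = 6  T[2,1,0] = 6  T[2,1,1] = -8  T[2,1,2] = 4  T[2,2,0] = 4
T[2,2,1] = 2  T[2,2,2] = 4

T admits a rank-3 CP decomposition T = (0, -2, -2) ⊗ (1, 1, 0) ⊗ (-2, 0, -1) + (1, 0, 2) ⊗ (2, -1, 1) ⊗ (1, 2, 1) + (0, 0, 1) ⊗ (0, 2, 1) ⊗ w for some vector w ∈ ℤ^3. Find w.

Subtract the known terms from T to get the rank-1 residual R = (0, 0, 1) ⊗ (0, 2, 1) ⊗ w, so R[i,j,k] = a[i]·b[j]·w[k]. Pick indices with nonzero a[2]·b[1] = (1)·(2) = 2. Only the fibre through (2,1,·) is needed: R[2,1,:] = T[2,1,:] − Σₗ aₗ[2]bₗ[1]cₗ = [6, -8, 4] − (-2)·(1)·(-2, 0, -1) − (2)·(-1)·(1, 2, 1) = [4, -4, 4]. Then w[k] = R[2,1,k] / 2 for each k, giving w = [4, -4, 4] / 2 = (2, -2, 2).

w = (2, -2, 2)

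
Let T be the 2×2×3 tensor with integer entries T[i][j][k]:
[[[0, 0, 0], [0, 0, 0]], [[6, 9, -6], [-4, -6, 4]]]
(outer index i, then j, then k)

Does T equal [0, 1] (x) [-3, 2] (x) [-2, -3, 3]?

Reconstruct entry (1,0,2) from the claimed factors: Σₗ aₗ[1]bₗ[0]cₗ[2] = (1)·(-3)·(3) = -9, but T[1,0,2] = -6. The claim is false.

No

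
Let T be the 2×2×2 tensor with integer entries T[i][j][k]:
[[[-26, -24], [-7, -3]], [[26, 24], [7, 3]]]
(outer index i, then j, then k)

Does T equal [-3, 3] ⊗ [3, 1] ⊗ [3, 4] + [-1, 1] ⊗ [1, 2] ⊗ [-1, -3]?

Reconstruct entry (0,0,1) from the claimed factors: Σₗ aₗ[0]bₗ[0]cₗ[1] = (-3)·(3)·(4) + (-1)·(1)·(-3) = -33, but T[0,0,1] = -24. The claim is false.

No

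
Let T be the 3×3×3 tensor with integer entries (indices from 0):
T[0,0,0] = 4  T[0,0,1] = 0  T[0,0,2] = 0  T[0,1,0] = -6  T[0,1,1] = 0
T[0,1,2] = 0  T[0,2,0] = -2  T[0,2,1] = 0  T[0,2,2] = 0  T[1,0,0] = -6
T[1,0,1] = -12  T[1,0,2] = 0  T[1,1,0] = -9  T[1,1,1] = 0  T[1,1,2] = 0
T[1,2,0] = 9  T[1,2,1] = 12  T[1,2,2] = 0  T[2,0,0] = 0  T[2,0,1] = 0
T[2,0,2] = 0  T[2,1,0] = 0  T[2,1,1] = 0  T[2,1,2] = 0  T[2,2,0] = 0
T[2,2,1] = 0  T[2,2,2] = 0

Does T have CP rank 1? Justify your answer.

No

The mode-3 unfolding of T (rows indexed by k, columns by (i,j) = (0,0), (0,1), (0,2), (1,0), (1,1), (1,2), (2,0), (2,1), (2,2)) is [[4, -6, -2, -6, -9, 9, 0, 0, 0], [0, 0, 0, -12, 0, 12, 0, 0, 0], [0, 0, 0, 0, 0, 0, 0, 0, 0]].
There the 2×2 minor on rows k ∈ {0, 1}, columns (i,j) ∈ {(0,0), (1,0)} is det [[4, -6], [0, -12]] = -48 ≠ 0, so this unfolding has rank ≥ 2; CP rank is at least every unfolding rank, so rank(T) ≥ 2.
In particular rank(T) ≥ 2 > 1, so T is not rank-1.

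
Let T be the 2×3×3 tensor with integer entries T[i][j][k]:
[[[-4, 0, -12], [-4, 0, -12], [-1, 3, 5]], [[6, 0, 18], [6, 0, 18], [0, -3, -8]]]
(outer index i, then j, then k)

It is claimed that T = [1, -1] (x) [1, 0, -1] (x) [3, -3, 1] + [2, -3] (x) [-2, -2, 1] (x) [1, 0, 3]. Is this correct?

No

Reconstruct entry (0,0,0) from the claimed factors: Σₗ aₗ[0]bₗ[0]cₗ[0] = (1)·(1)·(3) + (2)·(-2)·(1) = -1, but T[0,0,0] = -4. The claim is false.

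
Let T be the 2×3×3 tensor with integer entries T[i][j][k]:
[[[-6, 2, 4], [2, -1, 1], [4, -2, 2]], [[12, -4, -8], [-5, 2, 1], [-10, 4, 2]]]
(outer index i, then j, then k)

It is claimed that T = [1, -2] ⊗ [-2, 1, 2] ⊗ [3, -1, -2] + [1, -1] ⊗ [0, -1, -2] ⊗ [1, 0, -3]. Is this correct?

Yes

Reconstruct entrywise from the claimed factors. For example, T[0,1,1] = -1 and Σₗ aₗ[0]bₗ[1]cₗ[1] = (1)·(1)·(-1) + (1)·(-1)·(0) = -1; checking all 18 entries, every one matches. The claim holds.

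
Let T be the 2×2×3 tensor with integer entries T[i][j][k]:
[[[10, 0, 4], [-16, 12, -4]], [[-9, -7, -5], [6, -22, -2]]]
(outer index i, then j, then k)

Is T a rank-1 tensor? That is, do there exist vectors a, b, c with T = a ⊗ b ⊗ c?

No

The mode-3 unfolding of T (rows indexed by k, columns by (i,j) = (0,0), (0,1), (1,0), (1,1)) is [[10, -16, -9, 6], [0, 12, -7, -22], [4, -4, -5, -2]].
There the 2×2 minor on rows k ∈ {0, 1}, columns (i,j) ∈ {(0,0), (0,1)} is det [[10, -16], [0, 12]] = 120 ≠ 0, so this unfolding has rank ≥ 2; CP rank is at least every unfolding rank, so rank(T) ≥ 2.
In particular rank(T) ≥ 2 > 1, so T is not rank-1.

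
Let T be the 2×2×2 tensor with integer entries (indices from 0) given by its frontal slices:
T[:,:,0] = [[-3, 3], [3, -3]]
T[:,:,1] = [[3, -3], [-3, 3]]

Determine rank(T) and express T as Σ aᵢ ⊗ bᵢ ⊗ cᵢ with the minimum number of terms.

Lower bound: T ≠ 0 (e.g. T[0,0,0] = -3), so rank(T) ≥ 1.
Upper bound: the mode-1 fibre T[:,0,0] = [-3, 3] gives a = [1, -1] (primitive direction); the mode-2 fibre T[0,:,0] = [-3, 3] gives b = [1, -1]; then c[k] = T[0,0,k] / (a[0]·b[0]) = [-3, 3] / 1 = [-3, 3].
Expanding [1, -1] ⊗ [1, -1] ⊗ [-3, 3] reproduces all 8 entries of T, so T = [1, -1] ⊗ [1, -1] ⊗ [-3, 3] and rank(T) ≤ 1.
These bounds meet, so rank(T) = 1.

rank(T) = 1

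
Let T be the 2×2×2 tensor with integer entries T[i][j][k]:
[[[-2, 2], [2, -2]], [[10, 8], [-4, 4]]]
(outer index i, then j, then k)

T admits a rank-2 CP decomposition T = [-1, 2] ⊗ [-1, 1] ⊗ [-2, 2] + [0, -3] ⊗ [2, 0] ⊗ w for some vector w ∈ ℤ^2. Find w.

w = [-1, -2]

Subtract the known terms from T to get the rank-1 residual R = [0, -3] ⊗ [2, 0] ⊗ w, so R[i,j,k] = a[i]·b[j]·w[k]. Pick indices with nonzero a[1]·b[0] = (-3)·(2) = -6. Only the fibre through (1,0,·) is needed: R[1,0,:] = T[1,0,:] − Σₗ aₗ[1]bₗ[0]cₗ = [10, 8] − (2)·(-1)·[-2, 2] = [6, 12]. Then w[k] = R[1,0,k] / -6 for each k, giving w = [6, 12] / -6 = [-1, -2].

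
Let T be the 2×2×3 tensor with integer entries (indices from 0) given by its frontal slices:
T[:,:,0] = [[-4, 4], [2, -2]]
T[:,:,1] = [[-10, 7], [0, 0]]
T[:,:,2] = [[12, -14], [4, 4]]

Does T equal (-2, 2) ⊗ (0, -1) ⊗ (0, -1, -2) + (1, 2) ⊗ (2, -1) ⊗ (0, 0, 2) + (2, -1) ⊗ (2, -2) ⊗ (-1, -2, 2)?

Reconstruct entry (0,0,1) from the claimed factors: Σₗ aₗ[0]bₗ[0]cₗ[1] = (-2)·(0)·(-1) + (1)·(2)·(0) + (2)·(2)·(-2) = -8, but T[0,0,1] = -10. The claim is false.

No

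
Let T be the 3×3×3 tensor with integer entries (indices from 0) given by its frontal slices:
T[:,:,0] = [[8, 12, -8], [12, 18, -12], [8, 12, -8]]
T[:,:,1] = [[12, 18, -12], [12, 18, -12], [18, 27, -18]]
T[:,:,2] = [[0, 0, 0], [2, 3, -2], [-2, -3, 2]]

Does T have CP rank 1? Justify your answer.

The mode-1 unfolding of T (rows indexed by i, columns by (j,k) = (0,0), (0,1), (0,2), (1,0), (1,1), (1,2), (2,0), (2,1), (2,2)) is [[8, 12, 0, 12, 18, 0, -8, -12, 0], [12, 12, 2, 18, 18, 3, -12, -12, -2], [8, 18, -2, 12, 27, -3, -8, -18, 2]].
There the 2×2 minor on rows i ∈ {0, 1}, columns (j,k) ∈ {(0,0), (0,1)} is det [[8, 12], [12, 12]] = -48 ≠ 0, so this unfolding has rank ≥ 2; CP rank is at least every unfolding rank, so rank(T) ≥ 2.
In particular rank(T) ≥ 2 > 1, so T is not rank-1.

No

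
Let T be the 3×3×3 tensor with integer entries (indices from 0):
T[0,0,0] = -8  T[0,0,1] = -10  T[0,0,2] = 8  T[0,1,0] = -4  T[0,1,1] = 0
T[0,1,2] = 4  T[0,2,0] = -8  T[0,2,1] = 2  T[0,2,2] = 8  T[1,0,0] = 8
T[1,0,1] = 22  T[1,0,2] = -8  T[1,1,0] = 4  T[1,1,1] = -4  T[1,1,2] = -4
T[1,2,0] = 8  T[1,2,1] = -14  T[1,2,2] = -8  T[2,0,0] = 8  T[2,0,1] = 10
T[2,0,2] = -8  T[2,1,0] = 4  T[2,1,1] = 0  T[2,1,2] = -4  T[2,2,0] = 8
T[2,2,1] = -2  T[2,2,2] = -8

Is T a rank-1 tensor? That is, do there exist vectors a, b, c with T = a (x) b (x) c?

No

The mode-3 unfolding of T (rows indexed by k, columns by (i,j) = (0,0), (0,1), (0,2), (1,0), (1,1), (1,2), (2,0), (2,1), (2,2)) is [[-8, -4, -8, 8, 4, 8, 8, 4, 8], [-10, 0, 2, 22, -4, -14, 10, 0, -2], [8, 4, 8, -8, -4, -8, -8, -4, -8]].
There the 2×2 minor on rows k ∈ {0, 1}, columns (i,j) ∈ {(0,0), (0,1)} is det [[-8, -4], [-10, 0]] = -40 ≠ 0, so this unfolding has rank ≥ 2; CP rank is at least every unfolding rank, so rank(T) ≥ 2.
In particular rank(T) ≥ 2 > 1, so T is not rank-1.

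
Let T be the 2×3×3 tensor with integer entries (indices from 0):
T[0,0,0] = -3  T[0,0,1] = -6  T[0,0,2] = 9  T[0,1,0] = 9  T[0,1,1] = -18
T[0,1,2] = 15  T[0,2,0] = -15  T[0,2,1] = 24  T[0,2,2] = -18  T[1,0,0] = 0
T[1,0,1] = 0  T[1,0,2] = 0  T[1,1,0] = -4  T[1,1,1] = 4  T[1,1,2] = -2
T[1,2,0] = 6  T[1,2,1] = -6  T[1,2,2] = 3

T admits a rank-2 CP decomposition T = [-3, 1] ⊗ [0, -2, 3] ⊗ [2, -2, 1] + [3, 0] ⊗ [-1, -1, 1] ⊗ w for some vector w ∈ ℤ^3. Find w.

w = [1, 2, -3]

Subtract the known terms from T to get the rank-1 residual R = [3, 0] ⊗ [-1, -1, 1] ⊗ w, so R[i,j,k] = a[i]·b[j]·w[k]. Pick indices with nonzero a[0]·b[0] = (3)·(-1) = -3. Only the fibre through (0,0,·) is needed: R[0,0,:] = T[0,0,:] − Σₗ aₗ[0]bₗ[0]cₗ = [-3, -6, 9] − (-3)·(0)·[2, -2, 1] = [-3, -6, 9]. Then w[k] = R[0,0,k] / -3 for each k, giving w = [-3, -6, 9] / -3 = [1, 2, -3].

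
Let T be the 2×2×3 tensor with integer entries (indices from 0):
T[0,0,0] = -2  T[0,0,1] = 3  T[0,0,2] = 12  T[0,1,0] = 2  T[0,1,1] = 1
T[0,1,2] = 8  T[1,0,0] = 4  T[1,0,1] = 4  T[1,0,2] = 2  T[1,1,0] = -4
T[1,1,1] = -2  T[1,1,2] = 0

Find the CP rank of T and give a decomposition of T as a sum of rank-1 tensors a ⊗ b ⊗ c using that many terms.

rank(T) = 3

Lower bound: the mode-3 unfolding of T (rows indexed by k, columns by (i,j) = (0,0), (0,1), (1,0), (1,1)) is [[-2, 2, 4, -4], [3, 1, 4, -2], [12, 8, 2, 0]].
There the 3×3 minor on rows k ∈ {0, 1, 2}, columns (i,j) ∈ {(0,0), (0,1), (1,0)} is det [[-2, 2, 4], [3, 1, 4], [12, 8, 2]] = 192 ≠ 0, so this unfolding has rank ≥ 3; CP rank is at least every unfolding rank, so rank(T) ≥ 3. (This is only a lower bound: in general the CP rank may exceed every unfolding rank, so we still need to exhibit 3 rank-1 terms summing to T.)
Upper bound: T is a sum of 3 rank-1 terms, T = [1, -2] ⊗ [1, -1] ⊗ [-2, -1, 0] + [1, 0] ⊗ [1, 1] ⊗ [0, 0, 8] + [2, 1] ⊗ [1, 0] ⊗ [0, 2, 2] (written with every a and b primitive with positive leading entry and the scale carried by c; CP decompositions are not unique, and this one is verified by expanding entrywise), so rank(T) ≤ 3.
These bounds meet, so rank(T) = 3.
Check entry T[1,1,1] = -2: (-2)·(-1)·(-1) + (0)·(1)·(0) + (1)·(0)·(2) = -2.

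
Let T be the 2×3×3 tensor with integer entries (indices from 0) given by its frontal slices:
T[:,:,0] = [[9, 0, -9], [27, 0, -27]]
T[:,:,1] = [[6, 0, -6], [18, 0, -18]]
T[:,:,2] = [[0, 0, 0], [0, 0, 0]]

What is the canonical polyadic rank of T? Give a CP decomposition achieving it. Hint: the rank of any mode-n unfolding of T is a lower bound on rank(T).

rank(T) = 1

Lower bound: T ≠ 0 (e.g. T[0,0,0] = 9), so rank(T) ≥ 1.
Upper bound: if T = a ⊗ b ⊗ c then every fibre of T is a multiple of the corresponding factor, so read the factors off the fibres through the nonzero entry T[0,0,0] = 9.
The mode-1 fibre T[:,0,0] = [9, 27] gives a = (1, 3) (primitive direction); the mode-2 fibre T[0,:,0] = [9, 0, -9] gives b = (1, 0, -1); then c[k] = T[0,0,k] / (a[0]·b[0]) = [9, 6, 0] / 1 = (9, 6, 0).
Expanding (1, 3) ⊗ (1, 0, -1) ⊗ (9, 6, 0) reproduces all 18 entries of T, so T = (1, 3) ⊗ (1, 0, -1) ⊗ (9, 6, 0) and rank(T) ≤ 1.
These bounds meet, so rank(T) = 1.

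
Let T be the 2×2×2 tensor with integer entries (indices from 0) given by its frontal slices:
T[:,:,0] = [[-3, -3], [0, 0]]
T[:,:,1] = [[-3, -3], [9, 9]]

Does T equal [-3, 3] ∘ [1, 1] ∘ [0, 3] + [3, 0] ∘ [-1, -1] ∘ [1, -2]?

Yes

Reconstruct entrywise from the claimed factors. For example, T[1,0,0] = 0 and Σₗ aₗ[1]bₗ[0]cₗ[0] = (3)·(1)·(0) + (0)·(-1)·(1) = 0; checking all 8 entries, every one matches. The claim holds.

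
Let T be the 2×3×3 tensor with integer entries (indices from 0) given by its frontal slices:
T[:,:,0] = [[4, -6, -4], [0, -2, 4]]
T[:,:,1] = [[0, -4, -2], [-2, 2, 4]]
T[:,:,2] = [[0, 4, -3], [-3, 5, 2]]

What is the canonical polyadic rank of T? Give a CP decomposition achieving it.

rank(T) = 3

Lower bound: in the mode-3 unfolding of T (rows indexed by k, columns by (i,j)) the 3×3 minor on rows k ∈ {0, 1, 2}, columns (i,j) ∈ {(0,0), (0,1), (0,2)} is det [[4, -6, -4], [0, -4, -2], [0, 4, -3]] = 80 ≠ 0, so that unfolding has rank ≥ 3 and hence rank(T) ≥ 3 (CP rank is at least every unfolding rank, though it can be larger).
Upper bound: T is a sum of 3 rank-1 terms, T = [1, -1] (x) [1, -1, -2] (x) [2, 2, 1] + [1, 0] (x) [1, 1, -1] (x) [0, -2, 1] + [1, 1] (x) [1, -2, 0] (x) [2, 0, -2] (written with every a and b primitive with positive leading entry and the scale carried by c; CP decompositions are not unique, and this one is verified by expanding entrywise), so rank(T) ≤ 3.
These bounds meet, so rank(T) = 3.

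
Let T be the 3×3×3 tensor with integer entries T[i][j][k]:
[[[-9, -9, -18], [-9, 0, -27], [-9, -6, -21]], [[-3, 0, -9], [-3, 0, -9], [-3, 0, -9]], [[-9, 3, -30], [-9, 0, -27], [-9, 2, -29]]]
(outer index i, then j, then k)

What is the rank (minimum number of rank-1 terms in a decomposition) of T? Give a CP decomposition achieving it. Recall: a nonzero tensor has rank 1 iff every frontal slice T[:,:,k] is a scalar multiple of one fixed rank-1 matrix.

rank(T) = 2

Lower bound: in the mode-1 unfolding of T (rows indexed by i, columns by (j,k)) the 2×2 minor on rows i ∈ {0, 1}, columns (j,k) ∈ {(0,0), (0,1)} is det [[-9, -9], [-3, 0]] = -27 ≠ 0, so that unfolding has rank ≥ 2 and hence rank(T) ≥ 2 (CP rank is at least every unfolding rank, though it can be larger).
Upper bound: with S_k = T[:,:,k], the two rank-1 terms a₁b₁ᵀ, a₂b₂ᵀ are the rank-1 members of the pencil x·S₀ + y·S₁.
The 2×2 minor of x·S₀ + y·S₁ on rows {0,1}, columns {0,1} is 27·xy = 27·(y)(x), vanishing at (x:y) = (1:0) and (0:1).
M₁ = S₀ = [[-9, -9, -9], [-3, -3, -3], [-9, -9, -9]] = (-3)·[3, 1, 3][1, 1, 1]ᵀ and M₂ = S₁ = [[-9, 0, -6], [0, 0, 0], [3, 0, 2]] = −[3, 0, -1][3, 0, 2]ᵀ, so take a₁ = [3, 1, 3], b₁ = [1, 1, 1], a₂ = [3, 0, -1], b₂ = [3, 0, 2].
Each slice is an integer combination of E₁ = a₁b₁ᵀ and E₂ = a₂b₂ᵀ: S₀ = −3·E₁, S₁ = −E₂, S₂ = −9·E₁ + E₂; reading off coefficients, c₁ = [-3, 0, -9] and c₂ = [0, -1, 1].
Hence T = [3, 1, 3] ⊗ [1, 1, 1] ⊗ [-3, 0, -9] + [3, 0, -1] ⊗ [3, 0, 2] ⊗ [0, -1, 1], so rank(T) ≤ 2.
These bounds meet, so rank(T) = 2.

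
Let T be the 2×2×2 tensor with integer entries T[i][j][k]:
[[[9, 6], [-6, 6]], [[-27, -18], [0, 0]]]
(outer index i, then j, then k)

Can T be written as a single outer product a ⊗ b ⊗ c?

The mode-2 unfolding of T (rows indexed by j, columns by (i,k) = (0,0), (0,1), (1,0), (1,1)) is [[9, 6, -27, -18], [-6, 6, 0, 0]].
There the 2×2 minor on rows j ∈ {0, 1}, columns (i,k) ∈ {(0,0), (0,1)} is det [[9, 6], [-6, 6]] = 90 ≠ 0, so this unfolding has rank ≥ 2; CP rank is at least every unfolding rank, so rank(T) ≥ 2.
In particular rank(T) ≥ 2 > 1, so T is not rank-1.

No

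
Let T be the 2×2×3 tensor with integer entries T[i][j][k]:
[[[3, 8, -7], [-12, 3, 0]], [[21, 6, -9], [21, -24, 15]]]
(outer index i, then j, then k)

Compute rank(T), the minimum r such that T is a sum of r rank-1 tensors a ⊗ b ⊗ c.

Lower bound: the mode-3 unfolding of T (rows indexed by k, columns by (i,j) = (0,0), (0,1), (1,0), (1,1)) is [[3, -12, 21, 21], [8, 3, 6, -24], [-7, 0, -9, 15]].
There the 2×2 minor on rows k ∈ {0, 1}, columns (i,j) ∈ {(0,0), (0,1)} is det [[3, -12], [8, 3]] = 105 ≠ 0, so this unfolding has rank ≥ 2; CP rank is at least every unfolding rank, so rank(T) ≥ 2. (Unfolding ranks only ever bound the CP rank from below — rank(T) can be strictly larger than all of them — so the matching upper bound has to come from an explicit 2-term decomposition.)
Upper bound — finding two terms. Write S_k = T[:,:,k] for the frontal slices: S₀ = [[3, -12], [21, 21]], S₁ = [[8, 3], [6, -24]], S₂ = [[-7, 0], [-9, 15]].
If T = a₁ ⊗ b₁ ⊗ c₁ + a₂ ⊗ b₂ ⊗ c₂ then each S_k = c₁[k]·a₁b₁ᵀ + c₂[k]·a₂b₂ᵀ. S₀ and S₁ are linearly independent, so a₁b₁ᵀ and a₂b₂ᵀ must span the same plane of matrices: they are the rank-1 matrices of the form x·S₀ + y·S₁.
det(x·S₀ + y·S₁) is 315·x² + 105·xy − 210·y² = 105·(3·x − 2·y)(x + y), vanishing at (x:y) = (2:3) and (1:-1).
M₁ = 2·S₀ + 3·S₁ = [[30, -15], [60, -30]] = 15·[1, 2][2, -1]ᵀ and M₂ = S₀ − S₁ = [[-5, -15], [15, 45]] = (-5)·[1, -3][1, 3]ᵀ, so take a₁ = [1, 2], b₁ = [2, -1], a₂ = [1, -3], b₂ = [1, 3].
Each slice is an integer combination of E₁ = a₁b₁ᵀ and E₂ = a₂b₂ᵀ: S₀ = 3·E₁ − 3·E₂, S₁ = 3·E₁ + 2·E₂, S₂ = −3·E₁ − E₂; reading off coefficients, c₁ = [3, 3, -3] and c₂ = [-3, 2, -1].
Hence T = [1, 2] ⊗ [2, -1] ⊗ [3, 3, -3] + [1, -3] ⊗ [1, 3] ⊗ [-3, 2, -1], so rank(T) ≤ 2.
These bounds meet, so rank(T) = 2.
Check entry T[1,1,2] = 15: (2)·(-1)·(-3) + (-3)·(3)·(-1) = 15.

2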